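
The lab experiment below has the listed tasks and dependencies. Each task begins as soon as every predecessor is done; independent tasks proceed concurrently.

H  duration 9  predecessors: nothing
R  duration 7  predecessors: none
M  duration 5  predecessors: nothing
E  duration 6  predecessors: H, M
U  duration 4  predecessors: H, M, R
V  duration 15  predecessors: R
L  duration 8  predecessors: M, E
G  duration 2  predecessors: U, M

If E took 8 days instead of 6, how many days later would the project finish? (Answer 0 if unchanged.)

Actual critical path: H→E→L = 9+6+8 = 23 ⇒ 23 days.
E is on the critical path; changing it to 8 makes that path 25 days.
No other chain overtakes it, so the finish is 25 days.
Change in finish: 25 − 23 = +2 days.

2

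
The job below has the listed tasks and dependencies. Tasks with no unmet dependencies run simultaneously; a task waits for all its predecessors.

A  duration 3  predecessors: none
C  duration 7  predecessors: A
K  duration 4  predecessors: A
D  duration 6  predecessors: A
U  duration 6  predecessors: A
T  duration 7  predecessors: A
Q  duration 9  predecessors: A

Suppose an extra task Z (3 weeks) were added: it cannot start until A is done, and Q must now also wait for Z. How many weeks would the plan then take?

15

Originally the plan takes 12 weeks.
With Z inserted, Q now waits for max(A, Z).
New critical path: A→Z→Q = 3+3+9 = 15 ⇒ 15 weeks.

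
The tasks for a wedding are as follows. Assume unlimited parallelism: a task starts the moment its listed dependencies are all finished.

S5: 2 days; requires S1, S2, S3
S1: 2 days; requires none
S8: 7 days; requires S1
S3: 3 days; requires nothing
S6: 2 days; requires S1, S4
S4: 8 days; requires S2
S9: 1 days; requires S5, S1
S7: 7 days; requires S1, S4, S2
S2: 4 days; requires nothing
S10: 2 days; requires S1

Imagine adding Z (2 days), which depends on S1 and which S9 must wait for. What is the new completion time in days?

19

Originally the project takes 19 days.
With Z inserted, S9 now waits for max(S5, S1, Z).
New critical path: S2→S4→S7 = 4+8+7 = 19 ⇒ 19 days.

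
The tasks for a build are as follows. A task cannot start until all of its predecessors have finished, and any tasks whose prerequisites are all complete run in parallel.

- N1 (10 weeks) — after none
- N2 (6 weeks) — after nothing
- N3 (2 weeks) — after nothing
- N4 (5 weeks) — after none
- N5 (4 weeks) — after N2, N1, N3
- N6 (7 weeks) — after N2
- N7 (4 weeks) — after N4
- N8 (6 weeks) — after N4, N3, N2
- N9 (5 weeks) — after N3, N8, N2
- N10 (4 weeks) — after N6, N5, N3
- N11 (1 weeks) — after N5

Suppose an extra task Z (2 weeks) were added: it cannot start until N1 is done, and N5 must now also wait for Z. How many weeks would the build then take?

20

Originally the build takes 18 weeks.
With Z inserted, N5 now waits for max(N2, N1, N3, Z).
New critical path: N1→Z→N5→N10 = 10+2+4+4 = 20 ⇒ 20 weeks.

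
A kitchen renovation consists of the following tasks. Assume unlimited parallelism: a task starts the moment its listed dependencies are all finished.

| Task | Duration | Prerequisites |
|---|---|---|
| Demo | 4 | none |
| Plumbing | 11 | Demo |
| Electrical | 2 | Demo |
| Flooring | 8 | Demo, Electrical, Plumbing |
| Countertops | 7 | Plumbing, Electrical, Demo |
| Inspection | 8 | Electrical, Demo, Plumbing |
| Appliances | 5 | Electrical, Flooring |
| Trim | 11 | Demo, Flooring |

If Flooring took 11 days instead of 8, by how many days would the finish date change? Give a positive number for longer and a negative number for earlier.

3

Actual critical path: Demo→Plumbing→Flooring→Trim = 4+11+8+11 = 34 ⇒ 34 days.
Flooring lies on that path, so at 11 days the path becomes 37 days.
The critical path is still Demo→Plumbing→Flooring→Trim; finish is now 37 days.
Change in finish: 37 − 34 = +3 days.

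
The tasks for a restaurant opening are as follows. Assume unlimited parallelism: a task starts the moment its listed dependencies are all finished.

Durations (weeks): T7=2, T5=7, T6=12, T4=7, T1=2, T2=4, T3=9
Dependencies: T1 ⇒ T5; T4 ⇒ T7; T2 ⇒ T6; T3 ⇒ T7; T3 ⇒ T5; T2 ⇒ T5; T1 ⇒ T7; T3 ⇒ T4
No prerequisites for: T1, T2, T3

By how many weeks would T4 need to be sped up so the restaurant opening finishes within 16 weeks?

Current finish: 18 weeks; target: 16.
T4 is on every critical path, so each week cut from T4 cuts the finish by one (this holds down to a finish of 16).
Need 18 − 16 = 2 weeks off T4 → T4 becomes 5 weeks, finish becomes 16.

2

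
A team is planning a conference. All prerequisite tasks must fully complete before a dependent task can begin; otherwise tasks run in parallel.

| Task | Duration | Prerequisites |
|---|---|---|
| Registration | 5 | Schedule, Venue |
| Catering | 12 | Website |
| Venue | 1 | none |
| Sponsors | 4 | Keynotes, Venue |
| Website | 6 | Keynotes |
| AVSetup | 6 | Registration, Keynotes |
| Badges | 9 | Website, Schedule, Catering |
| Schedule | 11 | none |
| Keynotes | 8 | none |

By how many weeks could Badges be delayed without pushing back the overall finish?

0

The longest chain is Keynotes→Website→Catering→Badges = 8+6+12+9 = 35; overall finish 35 weeks.
The longest chain containing Badges totals 35 weeks.
Slack of Badges = 26 − 26 = 0 weeks.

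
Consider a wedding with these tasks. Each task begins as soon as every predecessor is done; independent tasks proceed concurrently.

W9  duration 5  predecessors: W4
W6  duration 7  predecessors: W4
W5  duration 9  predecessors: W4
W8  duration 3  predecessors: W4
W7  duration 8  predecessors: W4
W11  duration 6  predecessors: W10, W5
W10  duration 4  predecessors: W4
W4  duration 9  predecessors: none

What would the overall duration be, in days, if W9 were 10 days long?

24

Baseline: W4→W5→W11 = 9+9+6 = 24 → 24 days.
W9 has 10 days of float (longest path through it is 14).
The critical path is still W4→W5→W11; finish is now 24 days.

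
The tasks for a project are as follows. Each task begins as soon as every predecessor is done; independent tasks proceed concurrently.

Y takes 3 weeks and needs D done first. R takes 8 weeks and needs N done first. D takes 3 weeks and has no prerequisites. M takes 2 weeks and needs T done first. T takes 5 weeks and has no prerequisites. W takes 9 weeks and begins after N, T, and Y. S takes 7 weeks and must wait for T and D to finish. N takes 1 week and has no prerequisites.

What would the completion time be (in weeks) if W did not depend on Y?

With the dependency in place, D→Y→W = 3+3+9 = 15 sets the finish at 15 weeks.
Without Y→W, W's earliest start moves from 6 to 5.
After: T→W = 5+9 = 14 → 14 weeks.

14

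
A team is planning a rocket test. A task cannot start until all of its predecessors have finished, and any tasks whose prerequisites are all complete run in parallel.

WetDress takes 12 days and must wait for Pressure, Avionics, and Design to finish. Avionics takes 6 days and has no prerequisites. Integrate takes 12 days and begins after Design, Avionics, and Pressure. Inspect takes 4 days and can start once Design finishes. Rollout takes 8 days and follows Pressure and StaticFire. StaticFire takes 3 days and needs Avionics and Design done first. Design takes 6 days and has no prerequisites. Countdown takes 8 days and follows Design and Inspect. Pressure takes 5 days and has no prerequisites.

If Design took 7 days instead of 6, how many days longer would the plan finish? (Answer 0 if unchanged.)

Critical path before the change: Design→WetDress = 6+12 = 18 giving 18 days.
Design lies on that path, so at 7 days the path becomes 19 days.
The critical path is still Design→WetDress; finish is now 19 days.
Change in finish: 19 − 18 = +1 days.

1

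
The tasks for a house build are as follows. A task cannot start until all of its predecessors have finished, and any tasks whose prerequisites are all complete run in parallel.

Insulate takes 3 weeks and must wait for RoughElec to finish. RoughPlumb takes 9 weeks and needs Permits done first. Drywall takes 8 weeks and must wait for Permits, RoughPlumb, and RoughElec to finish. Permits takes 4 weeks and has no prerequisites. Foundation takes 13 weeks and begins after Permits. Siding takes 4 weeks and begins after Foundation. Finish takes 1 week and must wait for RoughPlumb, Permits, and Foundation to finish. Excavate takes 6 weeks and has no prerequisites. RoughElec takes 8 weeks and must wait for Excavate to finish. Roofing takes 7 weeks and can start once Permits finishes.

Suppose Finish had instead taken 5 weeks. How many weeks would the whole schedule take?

Critical path before the change: Excavate→RoughElec→Drywall = 6+8+8 = 22 giving 22 weeks.
Finish has 4 weeks of float (longest path through it is 18).
The binding chain switches to Permits→Foundation→Finish = 4+13+5 = 22; finish 22 weeks.

22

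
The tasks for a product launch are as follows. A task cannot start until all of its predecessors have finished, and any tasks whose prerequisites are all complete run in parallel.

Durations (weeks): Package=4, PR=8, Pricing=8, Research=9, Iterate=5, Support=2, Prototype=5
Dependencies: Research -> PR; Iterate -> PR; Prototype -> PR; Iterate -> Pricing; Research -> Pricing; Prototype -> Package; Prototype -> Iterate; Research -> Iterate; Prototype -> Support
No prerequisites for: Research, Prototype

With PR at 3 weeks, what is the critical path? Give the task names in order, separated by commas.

Critical path before the change: Research→Iterate→PR = 9+5+8 = 22 giving 22 weeks.
Since PR is critical, the -5 change carries straight to that chain (now 17 weeks).
Now Research→Iterate→Pricing = 9+5+8 = 22 is longest, so the finish becomes 22 weeks.

Research, Iterate, Pricing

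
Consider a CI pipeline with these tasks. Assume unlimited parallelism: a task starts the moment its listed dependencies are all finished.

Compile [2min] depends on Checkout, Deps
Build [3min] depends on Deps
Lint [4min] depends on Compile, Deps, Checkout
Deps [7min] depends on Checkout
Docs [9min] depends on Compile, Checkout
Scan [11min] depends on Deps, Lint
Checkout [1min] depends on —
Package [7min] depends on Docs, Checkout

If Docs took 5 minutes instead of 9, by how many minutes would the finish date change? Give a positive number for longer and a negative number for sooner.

Actual critical path: Checkout→Deps→Compile→Docs→Package = 1+7+2+9+7 = 26 ⇒ 26 minutes.
Docs is on the critical path; changing it to 5 makes that path 22 minutes.
New critical path: Checkout→Deps→Compile→Lint→Scan = 1+7+2+4+11 = 25 ⇒ 25 minutes.
Change in finish: 25 − 26 = -1 minutes.

-1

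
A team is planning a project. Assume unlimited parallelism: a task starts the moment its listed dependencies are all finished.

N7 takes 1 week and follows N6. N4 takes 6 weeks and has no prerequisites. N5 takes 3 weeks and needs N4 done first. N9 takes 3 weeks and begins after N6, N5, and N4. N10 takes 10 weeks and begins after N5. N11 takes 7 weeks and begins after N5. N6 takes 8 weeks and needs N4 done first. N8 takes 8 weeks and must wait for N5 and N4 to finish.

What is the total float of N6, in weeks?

2

The longest chain is N4→N5→N10 = 6+3+10 = 19; overall finish 19 weeks.
The longest chain containing N6 totals 17 weeks.
So N6 can slip 16 − 14 = 2 weeks.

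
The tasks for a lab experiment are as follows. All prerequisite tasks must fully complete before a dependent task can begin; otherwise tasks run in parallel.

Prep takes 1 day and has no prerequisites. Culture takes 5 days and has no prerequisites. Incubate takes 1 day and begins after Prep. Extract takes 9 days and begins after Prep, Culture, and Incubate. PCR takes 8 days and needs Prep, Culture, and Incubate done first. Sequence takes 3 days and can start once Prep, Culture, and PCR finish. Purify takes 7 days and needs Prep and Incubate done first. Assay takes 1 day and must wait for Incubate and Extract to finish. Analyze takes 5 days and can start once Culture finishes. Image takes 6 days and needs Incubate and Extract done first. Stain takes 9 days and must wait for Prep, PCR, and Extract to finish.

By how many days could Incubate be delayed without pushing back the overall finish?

3

Critical path: Culture→Extract→Stain = 5+9+9 = 23, so the finish is 23 days.
Longest path through Incubate: 20 days (earliest finish 2, latest finish 5).
Float = 23 − 20 = 3.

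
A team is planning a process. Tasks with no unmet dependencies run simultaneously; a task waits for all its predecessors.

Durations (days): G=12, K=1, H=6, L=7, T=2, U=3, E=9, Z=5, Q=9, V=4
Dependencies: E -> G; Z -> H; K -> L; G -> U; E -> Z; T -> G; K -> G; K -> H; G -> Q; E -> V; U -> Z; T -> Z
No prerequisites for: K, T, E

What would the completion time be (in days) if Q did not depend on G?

Original critical path: E→G→U→Z→H = 9+12+3+5+6 = 35 ⇒ 35 days.
Without G→Q, Q's earliest start moves from 21 to 0.
After: E→G→U→Z→H = 9+12+3+5+6 = 35 → 35 days.

35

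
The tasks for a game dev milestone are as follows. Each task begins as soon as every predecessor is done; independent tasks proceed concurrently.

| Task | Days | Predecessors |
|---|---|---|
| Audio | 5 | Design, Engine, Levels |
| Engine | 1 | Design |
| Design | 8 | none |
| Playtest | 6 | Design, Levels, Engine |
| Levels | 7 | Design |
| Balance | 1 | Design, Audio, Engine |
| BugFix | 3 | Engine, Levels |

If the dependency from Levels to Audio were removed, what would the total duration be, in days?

21

Before: longest chain Design→Levels→Audio→Balance = 8+7+5+1 = 21, finish 21.
Without Levels→Audio, Audio's earliest start moves from 15 to 9.
The longest chain is now Design→Levels→Playtest = 8+7+6 = 21, so the schedule takes 21 days.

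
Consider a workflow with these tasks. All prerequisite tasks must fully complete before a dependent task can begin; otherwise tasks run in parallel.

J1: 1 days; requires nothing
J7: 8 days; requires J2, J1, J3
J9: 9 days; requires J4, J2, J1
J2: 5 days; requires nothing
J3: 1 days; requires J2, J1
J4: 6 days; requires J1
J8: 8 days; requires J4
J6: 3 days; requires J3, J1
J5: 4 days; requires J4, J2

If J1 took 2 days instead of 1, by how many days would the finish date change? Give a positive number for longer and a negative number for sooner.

As given, the longest chain is J1→J4→J9 = 1+6+9 = 16, so the finish is 16 days.
J1 is on the critical path; changing it to 2 makes that path 17 days.
That remains the longest chain; total 17 days.
Change in finish: 17 − 16 = +1 days.

1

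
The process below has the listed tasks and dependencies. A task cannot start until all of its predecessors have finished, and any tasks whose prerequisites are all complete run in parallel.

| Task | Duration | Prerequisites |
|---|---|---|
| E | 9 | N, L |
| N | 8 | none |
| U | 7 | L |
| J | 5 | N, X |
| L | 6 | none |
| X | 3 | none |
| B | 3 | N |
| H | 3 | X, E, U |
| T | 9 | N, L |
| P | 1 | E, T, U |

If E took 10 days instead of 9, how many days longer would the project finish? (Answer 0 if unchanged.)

Baseline: N→E→H = 8+9+3 = 20 → 20 days.
E lies on that path, so at 10 days the path becomes 21 days.
That remains the longest chain; total 21 days.
Change in finish: 21 − 20 = +1 days.

1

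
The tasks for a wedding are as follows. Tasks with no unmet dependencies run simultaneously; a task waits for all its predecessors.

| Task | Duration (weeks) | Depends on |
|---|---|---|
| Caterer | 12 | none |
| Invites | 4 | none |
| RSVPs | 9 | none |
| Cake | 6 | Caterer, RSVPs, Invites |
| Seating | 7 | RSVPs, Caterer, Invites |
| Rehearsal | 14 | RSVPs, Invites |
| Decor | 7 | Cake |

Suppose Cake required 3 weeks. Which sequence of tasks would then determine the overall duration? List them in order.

The binding path is Caterer→Cake→Decor = 12+6+7 = 25; finish at 25 weeks.
Cake lies on that path, so at 3 weeks the path becomes 22 weeks.
The binding chain switches to RSVPs→Rehearsal = 9+14 = 23; finish 23 weeks.

RSVPs, Rehearsal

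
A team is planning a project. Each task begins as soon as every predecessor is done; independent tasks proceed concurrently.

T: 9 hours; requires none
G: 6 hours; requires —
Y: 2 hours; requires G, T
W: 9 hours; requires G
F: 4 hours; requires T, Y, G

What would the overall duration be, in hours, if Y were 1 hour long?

15

Actual critical path: T→Y→F = 9+2+4 = 15 ⇒ 15 hours.
Y is on the critical path; changing it to 1 makes that path 14 hours.
The binding chain switches to G→W = 6+9 = 15; finish 15 hours.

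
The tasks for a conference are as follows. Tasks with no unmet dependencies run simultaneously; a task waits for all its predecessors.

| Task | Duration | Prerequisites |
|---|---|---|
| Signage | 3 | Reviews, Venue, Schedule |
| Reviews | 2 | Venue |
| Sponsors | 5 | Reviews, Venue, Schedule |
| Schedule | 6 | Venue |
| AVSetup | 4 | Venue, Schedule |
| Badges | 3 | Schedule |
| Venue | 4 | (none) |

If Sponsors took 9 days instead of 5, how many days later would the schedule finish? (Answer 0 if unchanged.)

4

As given, the longest chain is Venue→Schedule→Sponsors = 4+6+5 = 15, so the finish is 15 days.
Since Sponsors is critical, the +4 change carries straight to that chain (now 19 days).
That remains the longest chain; total 19 days.
Change in finish: 19 − 15 = +4 days.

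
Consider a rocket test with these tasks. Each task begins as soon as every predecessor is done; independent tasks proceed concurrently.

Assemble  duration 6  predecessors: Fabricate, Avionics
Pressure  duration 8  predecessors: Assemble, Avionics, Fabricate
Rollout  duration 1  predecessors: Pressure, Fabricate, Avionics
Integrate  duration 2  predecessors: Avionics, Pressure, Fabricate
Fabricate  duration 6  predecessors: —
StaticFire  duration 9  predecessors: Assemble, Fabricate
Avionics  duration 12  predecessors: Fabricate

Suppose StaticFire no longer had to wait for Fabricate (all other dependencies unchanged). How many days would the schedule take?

34

With the dependency in place, Fabricate→Avionics→Assemble→Pressure→Integrate = 6+12+6+8+2 = 34 sets the finish at 34 days.
Dropping Fabricate→StaticFire doesn't change StaticFire's earliest start (24); another predecessor still binds.
New critical path: Fabricate→Avionics→Assemble→Pressure→Integrate = 6+12+6+8+2 = 34 ⇒ 34 days.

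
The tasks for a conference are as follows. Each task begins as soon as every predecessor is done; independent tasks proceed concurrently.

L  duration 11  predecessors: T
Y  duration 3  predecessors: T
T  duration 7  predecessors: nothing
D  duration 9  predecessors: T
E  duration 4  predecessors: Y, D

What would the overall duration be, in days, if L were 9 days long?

20

The binding path is T→D→E = 7+9+4 = 20; finish at 20 days.
L has 2 days of float (longest path through it is 18).
That remains the longest chain; total 20 days.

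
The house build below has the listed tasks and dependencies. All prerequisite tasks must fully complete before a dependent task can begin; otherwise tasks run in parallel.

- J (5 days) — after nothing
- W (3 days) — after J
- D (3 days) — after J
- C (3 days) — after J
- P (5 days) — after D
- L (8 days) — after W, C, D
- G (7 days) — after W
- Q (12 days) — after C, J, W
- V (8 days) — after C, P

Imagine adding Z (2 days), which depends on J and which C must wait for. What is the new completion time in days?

Originally the schedule takes 21 days.
With Z inserted, C now waits for max(J, Z).
New critical path: J→Z→C→Q = 5+2+3+12 = 22 ⇒ 22 days.

22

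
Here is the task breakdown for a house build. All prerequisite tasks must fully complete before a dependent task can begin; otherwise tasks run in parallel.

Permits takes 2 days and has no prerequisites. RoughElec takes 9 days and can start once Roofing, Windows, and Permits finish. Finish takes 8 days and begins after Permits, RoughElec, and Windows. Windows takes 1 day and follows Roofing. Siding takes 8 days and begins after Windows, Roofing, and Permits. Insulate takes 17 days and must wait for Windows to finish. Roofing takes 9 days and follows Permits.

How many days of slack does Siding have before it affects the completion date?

9

Critical path: Permits→Roofing→Windows→RoughElec→Finish = 2+9+1+9+8 = 29, so the finish is 29 days.
Siding finishes as early as 20 and must finish by 29.
So Siding can slip 29 − 20 = 9 days.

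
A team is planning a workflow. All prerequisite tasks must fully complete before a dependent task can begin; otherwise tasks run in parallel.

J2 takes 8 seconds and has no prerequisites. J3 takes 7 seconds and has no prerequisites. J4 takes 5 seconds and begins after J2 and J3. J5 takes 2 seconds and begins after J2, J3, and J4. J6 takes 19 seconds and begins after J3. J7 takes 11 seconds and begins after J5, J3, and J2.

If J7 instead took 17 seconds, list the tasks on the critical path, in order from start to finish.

J2, J4, J5, J7

Critical path before the change: J2→J4→J5→J7 = 8+5+2+11 = 26 giving 26 seconds.
J7 lies on that path, so at 17 seconds the path becomes 32 seconds.
No other chain overtakes it, so the finish is 32 seconds.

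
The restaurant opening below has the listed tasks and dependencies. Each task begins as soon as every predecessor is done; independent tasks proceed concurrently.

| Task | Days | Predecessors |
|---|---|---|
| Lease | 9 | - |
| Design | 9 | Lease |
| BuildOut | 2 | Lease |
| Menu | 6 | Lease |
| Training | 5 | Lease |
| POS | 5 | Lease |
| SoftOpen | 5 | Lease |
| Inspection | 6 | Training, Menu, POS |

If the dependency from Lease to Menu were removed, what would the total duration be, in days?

Before: longest chain Lease→Menu→Inspection = 9+6+6 = 21, finish 21.
Without Lease→Menu, Menu's earliest start moves from 9 to 0.
New critical path: Lease→Training→Inspection = 9+5+6 = 20 ⇒ 20 days.

20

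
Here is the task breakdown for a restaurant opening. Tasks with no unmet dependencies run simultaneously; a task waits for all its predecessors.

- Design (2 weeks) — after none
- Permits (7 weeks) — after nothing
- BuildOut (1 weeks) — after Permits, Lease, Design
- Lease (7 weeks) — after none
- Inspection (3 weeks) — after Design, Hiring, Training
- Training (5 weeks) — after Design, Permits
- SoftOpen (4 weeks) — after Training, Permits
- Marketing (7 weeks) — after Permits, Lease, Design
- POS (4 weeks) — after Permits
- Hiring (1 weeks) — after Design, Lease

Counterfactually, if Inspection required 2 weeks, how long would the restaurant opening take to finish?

16

Critical path before the change: Permits→Training→SoftOpen = 7+5+4 = 16 giving 16 weeks.
Inspection has 1 week of float (longest path through it is 15).
That remains the longest chain; total 16 weeks.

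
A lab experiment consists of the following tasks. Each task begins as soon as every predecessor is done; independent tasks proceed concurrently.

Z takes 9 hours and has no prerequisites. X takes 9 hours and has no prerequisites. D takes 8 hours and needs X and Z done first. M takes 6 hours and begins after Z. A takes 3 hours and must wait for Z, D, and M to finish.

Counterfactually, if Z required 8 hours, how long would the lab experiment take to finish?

The binding path is Z→D→A = 9+8+3 = 20; finish at 20 hours.
Since Z is critical, the -1 change carries straight to that chain (now 19 hours).
The binding chain switches to X→D→A = 9+8+3 = 20; finish 20 hours.

20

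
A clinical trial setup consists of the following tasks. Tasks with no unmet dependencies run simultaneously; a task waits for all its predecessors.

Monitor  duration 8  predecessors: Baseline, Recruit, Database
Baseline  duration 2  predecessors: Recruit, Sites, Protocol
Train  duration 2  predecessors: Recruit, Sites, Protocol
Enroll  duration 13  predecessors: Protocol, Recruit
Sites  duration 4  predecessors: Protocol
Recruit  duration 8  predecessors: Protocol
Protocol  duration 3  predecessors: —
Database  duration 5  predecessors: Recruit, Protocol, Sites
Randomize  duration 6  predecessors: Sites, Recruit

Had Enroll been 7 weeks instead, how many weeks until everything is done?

24

Baseline: Protocol→Recruit→Enroll = 3+8+13 = 24 → 24 weeks.
Enroll lies on that path, so at 7 weeks the path becomes 18 weeks.
New critical path: Protocol→Recruit→Database→Monitor = 3+8+5+8 = 24 ⇒ 24 weeks.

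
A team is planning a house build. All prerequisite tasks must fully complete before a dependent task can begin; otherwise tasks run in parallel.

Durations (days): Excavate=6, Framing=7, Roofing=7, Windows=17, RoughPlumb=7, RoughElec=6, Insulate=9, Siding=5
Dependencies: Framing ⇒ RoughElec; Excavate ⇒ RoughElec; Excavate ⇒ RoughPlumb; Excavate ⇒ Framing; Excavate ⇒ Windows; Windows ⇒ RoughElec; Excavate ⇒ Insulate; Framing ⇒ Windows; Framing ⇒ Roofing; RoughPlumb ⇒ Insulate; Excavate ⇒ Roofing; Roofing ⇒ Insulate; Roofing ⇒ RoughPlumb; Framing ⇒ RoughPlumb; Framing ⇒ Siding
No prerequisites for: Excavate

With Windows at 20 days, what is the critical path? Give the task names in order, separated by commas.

As given, the longest chain is Excavate→Framing→Windows→RoughElec = 6+7+17+6 = 36, so the finish is 36 days.
Windows lies on that path, so at 20 days the path becomes 39 days.
No other chain overtakes it, so the finish is 39 days.

Excavate, Framing, Windows, RoughElec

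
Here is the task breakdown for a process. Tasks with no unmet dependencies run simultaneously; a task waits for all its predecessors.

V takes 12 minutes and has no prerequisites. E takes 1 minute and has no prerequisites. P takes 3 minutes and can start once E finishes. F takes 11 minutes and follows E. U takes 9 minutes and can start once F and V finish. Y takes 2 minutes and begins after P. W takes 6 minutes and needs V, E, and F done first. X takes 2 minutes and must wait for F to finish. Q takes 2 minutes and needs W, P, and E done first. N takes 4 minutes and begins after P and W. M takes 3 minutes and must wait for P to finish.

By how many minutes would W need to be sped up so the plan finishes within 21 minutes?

1

Current finish: 22 minutes; target: 21.
W is on every critical path, so each minute cut from W cuts the finish by one (this holds down to a finish of 21).
Need 22 − 21 = 1 minute off W → W becomes 5 minutes, finish becomes 21.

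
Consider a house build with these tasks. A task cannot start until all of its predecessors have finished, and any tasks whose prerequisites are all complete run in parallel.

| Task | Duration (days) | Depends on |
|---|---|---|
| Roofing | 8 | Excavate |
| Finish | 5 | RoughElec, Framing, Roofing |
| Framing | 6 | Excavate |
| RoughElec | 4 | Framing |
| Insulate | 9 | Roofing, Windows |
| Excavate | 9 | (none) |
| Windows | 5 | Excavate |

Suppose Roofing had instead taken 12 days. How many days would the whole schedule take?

As given, the longest chain is Excavate→Roofing→Insulate = 9+8+9 = 26, so the finish is 26 days.
Roofing is on the critical path; changing it to 12 makes that path 30 days.
The critical path is still Excavate→Roofing→Insulate; finish is now 30 days.

30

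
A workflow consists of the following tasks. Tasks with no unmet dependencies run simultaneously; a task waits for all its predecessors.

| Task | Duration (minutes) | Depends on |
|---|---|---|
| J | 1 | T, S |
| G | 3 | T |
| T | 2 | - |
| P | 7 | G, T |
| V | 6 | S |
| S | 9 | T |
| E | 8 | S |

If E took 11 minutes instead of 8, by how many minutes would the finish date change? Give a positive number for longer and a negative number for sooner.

3

Critical path before the change: T→S→E = 2+9+8 = 19 giving 19 minutes.
E is on the critical path; changing it to 11 makes that path 22 minutes.
The critical path is still T→S→E; finish is now 22 minutes.
Change in finish: 22 − 19 = +3 minutes.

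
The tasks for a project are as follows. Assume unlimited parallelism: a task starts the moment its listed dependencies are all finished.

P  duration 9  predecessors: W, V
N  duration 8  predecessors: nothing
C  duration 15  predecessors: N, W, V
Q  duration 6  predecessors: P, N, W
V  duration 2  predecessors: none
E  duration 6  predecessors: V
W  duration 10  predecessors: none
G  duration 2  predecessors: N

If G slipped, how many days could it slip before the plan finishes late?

The longest chain is W→P→Q = 10+9+6 = 25; overall finish 25 days.
G finishes as early as 10 and must finish by 25.
Float = 25 − 10 = 15.

15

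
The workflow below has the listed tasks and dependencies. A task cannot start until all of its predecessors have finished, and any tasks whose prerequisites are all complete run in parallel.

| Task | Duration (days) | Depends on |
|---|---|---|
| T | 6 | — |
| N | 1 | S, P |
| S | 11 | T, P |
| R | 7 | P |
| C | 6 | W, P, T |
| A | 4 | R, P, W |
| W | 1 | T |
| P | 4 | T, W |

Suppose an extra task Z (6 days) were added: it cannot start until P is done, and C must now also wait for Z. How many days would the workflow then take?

23

Originally the workflow takes 23 days.
With Z inserted, C now waits for max(W, P, T, Z).
New critical path: T→W→P→Z→C = 6+1+4+6+6 = 23 ⇒ 23 days.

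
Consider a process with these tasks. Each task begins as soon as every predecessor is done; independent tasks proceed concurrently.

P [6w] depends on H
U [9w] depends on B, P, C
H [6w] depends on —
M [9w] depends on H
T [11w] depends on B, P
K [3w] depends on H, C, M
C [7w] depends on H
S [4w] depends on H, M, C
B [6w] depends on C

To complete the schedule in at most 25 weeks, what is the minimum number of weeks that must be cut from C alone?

5

Current finish: 30 weeks; target: 25.
C is on every critical path, so each week cut from C cuts the finish by one (this holds down to a finish of 24).
Need 30 − 25 = 5 weeks off C → C becomes 2 weeks, finish becomes 25.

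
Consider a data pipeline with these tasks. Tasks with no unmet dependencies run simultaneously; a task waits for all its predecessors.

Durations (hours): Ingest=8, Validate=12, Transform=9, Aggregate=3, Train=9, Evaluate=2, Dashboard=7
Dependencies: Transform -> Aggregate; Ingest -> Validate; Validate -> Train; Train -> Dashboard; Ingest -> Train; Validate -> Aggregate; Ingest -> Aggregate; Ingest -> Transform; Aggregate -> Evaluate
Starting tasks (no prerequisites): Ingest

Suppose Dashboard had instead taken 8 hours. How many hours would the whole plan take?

37

As given, the longest chain is Ingest→Validate→Train→Dashboard = 8+12+9+7 = 36, so the finish is 36 hours.
Since Dashboard is critical, the +1 change carries straight to that chain (now 37 hours).
No other chain overtakes it, so the finish is 37 hours.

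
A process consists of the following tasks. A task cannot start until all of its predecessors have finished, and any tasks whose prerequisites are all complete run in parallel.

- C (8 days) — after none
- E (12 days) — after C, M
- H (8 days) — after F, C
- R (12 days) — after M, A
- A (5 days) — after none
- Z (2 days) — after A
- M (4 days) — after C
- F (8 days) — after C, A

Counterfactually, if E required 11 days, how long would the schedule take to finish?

24

As given, the longest chain is C→M→E = 8+4+12 = 24, so the finish is 24 days.
Since E is critical, the -1 change carries straight to that chain (now 23 days).
Now C→M→R = 8+4+12 = 24 is longest, so the finish becomes 24 days.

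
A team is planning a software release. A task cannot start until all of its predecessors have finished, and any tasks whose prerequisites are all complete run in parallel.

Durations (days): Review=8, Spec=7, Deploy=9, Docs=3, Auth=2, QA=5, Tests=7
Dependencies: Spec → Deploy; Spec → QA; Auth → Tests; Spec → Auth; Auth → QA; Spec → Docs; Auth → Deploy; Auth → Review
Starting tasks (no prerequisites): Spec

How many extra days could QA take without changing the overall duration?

Spec→Auth→Deploy = 7+2+9 = 18 sets the makespan at 18 days.
The longest chain containing QA totals 14 days.
Float = 18 − 14 = 4.

4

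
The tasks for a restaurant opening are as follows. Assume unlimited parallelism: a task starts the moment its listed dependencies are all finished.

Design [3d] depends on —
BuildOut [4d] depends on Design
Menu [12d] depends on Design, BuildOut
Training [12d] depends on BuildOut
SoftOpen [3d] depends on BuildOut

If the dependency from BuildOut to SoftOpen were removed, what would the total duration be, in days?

19

Before: longest chain Design→BuildOut→Menu = 3+4+12 = 19, finish 19.
Without BuildOut→SoftOpen, SoftOpen's earliest start moves from 7 to 0.
The longest chain is now Design→BuildOut→Menu = 3+4+12 = 19, so the schedule takes 19 days.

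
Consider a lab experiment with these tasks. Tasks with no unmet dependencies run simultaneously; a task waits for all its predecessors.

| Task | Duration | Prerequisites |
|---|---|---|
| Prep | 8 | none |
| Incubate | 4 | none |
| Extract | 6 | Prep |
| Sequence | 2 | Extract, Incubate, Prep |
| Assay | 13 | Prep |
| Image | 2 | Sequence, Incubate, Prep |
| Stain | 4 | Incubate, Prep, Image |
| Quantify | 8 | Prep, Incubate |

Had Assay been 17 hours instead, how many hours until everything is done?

25

Critical path before the change: Prep→Extract→Sequence→Image→Stain = 8+6+2+2+4 = 22 giving 22 hours.
Assay has 1 hour of float (longest path through it is 21).
The binding chain switches to Prep→Assay = 8+17 = 25; finish 25 hours.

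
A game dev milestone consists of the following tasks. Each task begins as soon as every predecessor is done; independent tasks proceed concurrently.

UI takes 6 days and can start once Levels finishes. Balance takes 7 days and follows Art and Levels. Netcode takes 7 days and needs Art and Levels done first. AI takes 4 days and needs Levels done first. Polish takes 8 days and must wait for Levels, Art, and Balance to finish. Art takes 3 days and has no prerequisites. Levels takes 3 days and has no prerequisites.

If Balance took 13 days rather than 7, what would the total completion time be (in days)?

24

Baseline: Art→Balance→Polish = 3+7+8 = 18 → 18 days.
Balance lies on that path, so at 13 days the path becomes 24 days.
No other chain overtakes it, so the finish is 24 days.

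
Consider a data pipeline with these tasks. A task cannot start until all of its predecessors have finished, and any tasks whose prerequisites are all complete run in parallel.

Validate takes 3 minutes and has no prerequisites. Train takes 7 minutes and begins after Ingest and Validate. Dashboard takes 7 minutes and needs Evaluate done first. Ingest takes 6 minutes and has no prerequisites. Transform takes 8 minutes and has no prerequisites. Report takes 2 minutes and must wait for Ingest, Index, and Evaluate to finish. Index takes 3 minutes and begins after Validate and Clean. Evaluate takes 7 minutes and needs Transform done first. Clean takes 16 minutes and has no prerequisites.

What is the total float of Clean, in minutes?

Transform→Evaluate→Dashboard = 8+7+7 = 22 sets the makespan at 22 minutes.
The longest chain containing Clean totals 21 minutes.
So Clean can slip 17 − 16 = 1 minute.

1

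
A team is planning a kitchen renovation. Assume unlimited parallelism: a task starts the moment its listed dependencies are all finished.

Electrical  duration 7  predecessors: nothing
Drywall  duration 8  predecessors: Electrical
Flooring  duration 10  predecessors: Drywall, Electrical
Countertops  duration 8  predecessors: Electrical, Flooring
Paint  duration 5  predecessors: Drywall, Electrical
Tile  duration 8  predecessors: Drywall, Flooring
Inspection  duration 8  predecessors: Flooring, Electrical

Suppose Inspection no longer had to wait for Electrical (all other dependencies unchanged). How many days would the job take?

33

With the dependency in place, Electrical→Drywall→Flooring→Countertops = 7+8+10+8 = 33 sets the finish at 33 days.
Dropping Electrical→Inspection doesn't change Inspection's earliest start (25); another predecessor still binds.
After: Electrical→Drywall→Flooring→Countertops = 7+8+10+8 = 33 → 33 days.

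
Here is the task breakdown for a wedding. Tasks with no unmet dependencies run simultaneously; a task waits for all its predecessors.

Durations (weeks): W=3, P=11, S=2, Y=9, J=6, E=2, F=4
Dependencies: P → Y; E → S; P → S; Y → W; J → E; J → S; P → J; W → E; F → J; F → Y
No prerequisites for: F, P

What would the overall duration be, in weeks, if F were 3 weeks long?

The binding path is P→Y→W→E→S = 11+9+3+2+2 = 27; finish at 27 weeks.
F is off the critical path — its longest chain is 20 weeks, giving 7 of slack.
The critical path is still P→Y→W→E→S; finish is now 27 weeks.

27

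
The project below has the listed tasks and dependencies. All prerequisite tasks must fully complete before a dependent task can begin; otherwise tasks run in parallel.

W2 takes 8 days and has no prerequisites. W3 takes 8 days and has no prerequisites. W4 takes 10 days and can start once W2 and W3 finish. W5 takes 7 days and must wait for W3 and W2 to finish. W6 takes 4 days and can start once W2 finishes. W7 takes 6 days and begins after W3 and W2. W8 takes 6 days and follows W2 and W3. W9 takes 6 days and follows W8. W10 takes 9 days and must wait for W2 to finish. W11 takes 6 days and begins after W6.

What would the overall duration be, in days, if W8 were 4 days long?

18

Critical path before the change: W2→W8→W9 = 8+6+6 = 20 giving 20 days.
Since W8 is critical, the -2 change carries straight to that chain (now 18 days).
The binding chain switches to W2→W4 = 8+10 = 18; finish 18 days.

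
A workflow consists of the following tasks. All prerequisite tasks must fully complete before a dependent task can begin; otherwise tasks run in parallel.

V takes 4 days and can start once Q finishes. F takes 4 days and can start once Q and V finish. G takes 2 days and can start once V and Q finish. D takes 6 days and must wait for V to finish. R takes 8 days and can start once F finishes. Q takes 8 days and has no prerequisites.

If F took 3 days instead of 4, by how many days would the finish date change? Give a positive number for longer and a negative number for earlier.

-1

As given, the longest chain is Q→V→F→R = 8+4+4+8 = 24, so the finish is 24 days.
Since F is critical, the -1 change carries straight to that chain (now 23 days).
That remains the longest chain; total 23 days.
Change in finish: 23 − 24 = -1 days.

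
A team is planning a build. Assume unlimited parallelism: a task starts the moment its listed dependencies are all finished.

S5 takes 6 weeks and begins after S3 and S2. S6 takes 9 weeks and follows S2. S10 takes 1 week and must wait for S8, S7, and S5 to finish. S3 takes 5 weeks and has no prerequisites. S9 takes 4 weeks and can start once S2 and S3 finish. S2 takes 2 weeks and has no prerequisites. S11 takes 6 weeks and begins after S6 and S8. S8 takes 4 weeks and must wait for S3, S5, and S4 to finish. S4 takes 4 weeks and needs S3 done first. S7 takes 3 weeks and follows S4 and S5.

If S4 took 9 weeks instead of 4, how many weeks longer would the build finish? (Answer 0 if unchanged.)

Actual critical path: S3→S5→S8→S11 = 5+6+4+6 = 21 ⇒ 21 weeks.
The longest path through S4 is only 19 weeks, so S4 has float 2.
New critical path: S3→S4→S8→S11 = 5+9+4+6 = 24 ⇒ 24 weeks.
Change in finish: 24 − 21 = +3 weeks.

3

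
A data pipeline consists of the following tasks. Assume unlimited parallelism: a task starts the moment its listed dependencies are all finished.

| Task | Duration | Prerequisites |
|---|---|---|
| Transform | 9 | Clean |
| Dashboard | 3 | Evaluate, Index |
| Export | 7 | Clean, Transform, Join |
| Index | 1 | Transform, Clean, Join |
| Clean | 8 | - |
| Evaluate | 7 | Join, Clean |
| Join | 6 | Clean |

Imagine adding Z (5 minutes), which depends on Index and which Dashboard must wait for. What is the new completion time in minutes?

Originally the data pipeline takes 24 minutes.
With Z inserted, Dashboard now waits for max(Evaluate, Index, Z).
New critical path: Clean→Transform→Index→Z→Dashboard = 8+9+1+5+3 = 26 ⇒ 26 minutes.

26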